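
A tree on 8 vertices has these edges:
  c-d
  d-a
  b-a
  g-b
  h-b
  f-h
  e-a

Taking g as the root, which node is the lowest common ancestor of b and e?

b

b's ancestor chain is b, g and e's is e, a, b, g; they first meet at b.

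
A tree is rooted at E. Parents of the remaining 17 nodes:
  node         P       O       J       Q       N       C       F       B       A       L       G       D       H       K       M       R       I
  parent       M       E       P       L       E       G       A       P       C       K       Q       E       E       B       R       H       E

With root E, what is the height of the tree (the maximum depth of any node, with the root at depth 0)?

12

A deepest node is F, reached by E-H-R-M-P-B-K-L-Q-G-C-A-F.
That path has 12 edges, so the height is 12.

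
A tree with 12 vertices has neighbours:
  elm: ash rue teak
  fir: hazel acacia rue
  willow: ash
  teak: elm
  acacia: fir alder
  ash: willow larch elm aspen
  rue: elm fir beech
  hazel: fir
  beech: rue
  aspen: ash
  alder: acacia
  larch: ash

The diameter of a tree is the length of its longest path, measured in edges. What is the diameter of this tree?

6

A longest path is alder–acacia–fir–rue–elm–ash–willow, with 6 edges.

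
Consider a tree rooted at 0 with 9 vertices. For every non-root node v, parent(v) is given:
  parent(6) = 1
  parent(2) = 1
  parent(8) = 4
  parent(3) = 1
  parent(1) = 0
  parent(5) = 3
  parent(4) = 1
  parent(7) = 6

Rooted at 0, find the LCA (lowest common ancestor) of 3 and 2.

1

Ancestors of 3 (toward the root): 3, 1, 0.
Ancestors of 2: 2, 1, 0.
The deepest node appearing in both lists is 1.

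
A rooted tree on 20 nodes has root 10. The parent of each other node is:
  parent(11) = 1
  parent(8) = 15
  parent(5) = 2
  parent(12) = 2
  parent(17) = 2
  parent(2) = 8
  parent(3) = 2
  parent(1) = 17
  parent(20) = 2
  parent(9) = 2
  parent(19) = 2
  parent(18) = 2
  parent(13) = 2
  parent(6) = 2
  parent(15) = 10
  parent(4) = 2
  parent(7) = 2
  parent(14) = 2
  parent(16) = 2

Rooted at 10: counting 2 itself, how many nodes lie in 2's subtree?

The subtree rooted at 2 contains: 2, 16, 7, 14, 9, 3, 17, 6, 19, 20, 18, 4, 12, 13, 5, 1, 11 — 17 nodes.

17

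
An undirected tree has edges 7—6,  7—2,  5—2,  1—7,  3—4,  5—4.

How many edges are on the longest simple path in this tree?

5

Starting from 1, a farthest node is 3 at distance 5.
One longest path: 1 - 7 - 2 - 5 - 4 - 3.
So the diameter is 5.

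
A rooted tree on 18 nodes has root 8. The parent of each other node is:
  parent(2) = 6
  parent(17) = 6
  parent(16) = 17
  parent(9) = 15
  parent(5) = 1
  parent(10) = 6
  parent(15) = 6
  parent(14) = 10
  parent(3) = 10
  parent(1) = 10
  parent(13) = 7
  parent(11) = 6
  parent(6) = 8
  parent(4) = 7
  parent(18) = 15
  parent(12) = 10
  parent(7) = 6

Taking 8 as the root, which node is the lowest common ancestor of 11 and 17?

6

11's ancestor chain is 11, 6, 8 and 17's is 17, 6, 8; they first meet at 6.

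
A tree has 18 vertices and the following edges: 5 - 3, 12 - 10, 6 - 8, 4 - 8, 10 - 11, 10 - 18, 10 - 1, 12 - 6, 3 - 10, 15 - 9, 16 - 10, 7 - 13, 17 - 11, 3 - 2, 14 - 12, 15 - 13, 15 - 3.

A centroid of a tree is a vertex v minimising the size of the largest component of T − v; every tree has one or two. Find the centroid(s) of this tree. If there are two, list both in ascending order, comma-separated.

Removing 10 splits the tree into components of sizes 7, 5, 2, 1, 1, 1; the largest is 7 ≤ ⌊18/2⌋ = 9.
Every other node leaves some component of size > 9, so the centroid is unique.

10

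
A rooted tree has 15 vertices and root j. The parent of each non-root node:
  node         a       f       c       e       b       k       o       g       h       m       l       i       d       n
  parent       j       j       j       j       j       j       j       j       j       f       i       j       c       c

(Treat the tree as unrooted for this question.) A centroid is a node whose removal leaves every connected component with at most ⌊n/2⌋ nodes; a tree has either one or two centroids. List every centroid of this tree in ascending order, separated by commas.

j

Removing j splits the tree into components of sizes 3, 2, 2, 1, 1, 1, 1, 1, 1, 1; the largest is 3 ≤ ⌊15/2⌋ = 7.
No neighbour of j does as well, so j is the unique centroid.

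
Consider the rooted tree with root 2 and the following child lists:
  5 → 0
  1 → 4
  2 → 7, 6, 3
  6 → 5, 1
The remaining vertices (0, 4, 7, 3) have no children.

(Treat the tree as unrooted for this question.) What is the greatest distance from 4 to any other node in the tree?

4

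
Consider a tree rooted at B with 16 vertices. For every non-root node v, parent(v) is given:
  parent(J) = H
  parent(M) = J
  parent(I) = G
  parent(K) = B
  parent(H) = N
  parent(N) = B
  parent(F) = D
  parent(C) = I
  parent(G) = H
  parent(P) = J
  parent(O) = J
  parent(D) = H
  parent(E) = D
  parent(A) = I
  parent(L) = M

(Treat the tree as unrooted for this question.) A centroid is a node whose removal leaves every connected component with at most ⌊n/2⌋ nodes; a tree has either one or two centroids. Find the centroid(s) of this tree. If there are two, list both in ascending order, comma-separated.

H

If H is removed the pieces have sizes 5, 4, 3, 3, all ≤ ⌊16/2⌋ = 8.
No neighbour of H does as well, so H is the unique centroid.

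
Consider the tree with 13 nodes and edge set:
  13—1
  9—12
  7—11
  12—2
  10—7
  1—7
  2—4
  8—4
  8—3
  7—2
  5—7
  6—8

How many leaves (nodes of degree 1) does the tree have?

7

Exactly 7 nodes have a single neighbour: 3, 5, 6, 9, 10, 11, 13.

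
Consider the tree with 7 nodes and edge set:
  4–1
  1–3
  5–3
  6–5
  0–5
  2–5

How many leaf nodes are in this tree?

Degree-1 nodes: 0, 2, 4, 6 — 4 of them.

4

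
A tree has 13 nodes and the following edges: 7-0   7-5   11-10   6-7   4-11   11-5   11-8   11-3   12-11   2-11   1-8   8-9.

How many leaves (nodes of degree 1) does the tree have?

9

Exactly 9 nodes have a single neighbour: 0, 1, 2, 3, 4, 6, 9, 10, 12.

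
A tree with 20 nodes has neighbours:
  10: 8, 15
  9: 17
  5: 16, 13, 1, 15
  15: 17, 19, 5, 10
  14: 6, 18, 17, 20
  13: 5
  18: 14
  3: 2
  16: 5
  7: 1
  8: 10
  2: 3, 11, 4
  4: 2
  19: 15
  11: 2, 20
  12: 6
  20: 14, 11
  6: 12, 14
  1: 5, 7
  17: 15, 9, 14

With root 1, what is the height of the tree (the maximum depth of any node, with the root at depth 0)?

4 sits deepest: 1 → 5 → 15 → 17 → 14 → 20 → 11 → 2 → 4 — 8 edges from the root.

8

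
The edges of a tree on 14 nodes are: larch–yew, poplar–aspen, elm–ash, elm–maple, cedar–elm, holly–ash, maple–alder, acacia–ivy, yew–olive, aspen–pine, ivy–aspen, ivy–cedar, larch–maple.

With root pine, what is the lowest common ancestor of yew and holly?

yew's ancestor chain is yew, larch, maple, elm, cedar, ivy, aspen, pine and holly's is holly, ash, elm, cedar, ivy, aspen, pine; they first meet at elm.

elm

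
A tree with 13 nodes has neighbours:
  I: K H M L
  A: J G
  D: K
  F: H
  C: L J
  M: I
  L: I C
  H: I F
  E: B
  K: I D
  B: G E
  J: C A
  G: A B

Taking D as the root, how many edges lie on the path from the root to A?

6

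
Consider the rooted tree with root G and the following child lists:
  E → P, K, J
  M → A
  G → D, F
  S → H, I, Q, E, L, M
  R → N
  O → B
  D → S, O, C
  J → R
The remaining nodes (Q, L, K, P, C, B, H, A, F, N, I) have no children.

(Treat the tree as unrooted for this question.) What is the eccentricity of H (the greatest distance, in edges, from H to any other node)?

5

Distances from H peak at 5, attained at N.
H-S-E-J-R-N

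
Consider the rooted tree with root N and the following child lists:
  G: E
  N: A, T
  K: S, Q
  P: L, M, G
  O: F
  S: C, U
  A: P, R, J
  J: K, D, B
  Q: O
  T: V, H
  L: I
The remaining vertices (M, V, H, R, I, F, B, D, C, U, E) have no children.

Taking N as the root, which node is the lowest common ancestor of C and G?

A

C's ancestor chain is C, S, K, J, A, N and G's is G, P, A, N; they first meet at A.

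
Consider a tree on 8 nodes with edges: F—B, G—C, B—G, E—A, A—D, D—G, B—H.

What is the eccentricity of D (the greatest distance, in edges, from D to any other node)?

3

The node farthest from D is F (H also at distance 3), via D–G–B–F — 3 edges.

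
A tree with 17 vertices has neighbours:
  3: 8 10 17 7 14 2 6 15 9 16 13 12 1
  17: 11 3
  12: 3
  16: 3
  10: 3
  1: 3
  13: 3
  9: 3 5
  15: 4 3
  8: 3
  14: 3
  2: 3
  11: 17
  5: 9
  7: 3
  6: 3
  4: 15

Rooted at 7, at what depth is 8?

2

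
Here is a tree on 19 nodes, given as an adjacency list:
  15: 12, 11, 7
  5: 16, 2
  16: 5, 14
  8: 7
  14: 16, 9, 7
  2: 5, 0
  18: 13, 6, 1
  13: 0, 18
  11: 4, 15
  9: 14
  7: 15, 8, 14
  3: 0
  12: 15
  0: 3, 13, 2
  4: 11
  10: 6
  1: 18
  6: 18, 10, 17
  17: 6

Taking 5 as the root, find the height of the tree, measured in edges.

The longest root-to-leaf path is 5 → 2 → 0 → 13 → 18 → 6 → 10 (6 edges).

6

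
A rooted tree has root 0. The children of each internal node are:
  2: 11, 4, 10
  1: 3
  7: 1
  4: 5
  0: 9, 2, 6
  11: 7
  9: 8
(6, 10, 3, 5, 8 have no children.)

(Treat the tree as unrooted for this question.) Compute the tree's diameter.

7

A longest path is 8 - 9 - 0 - 2 - 11 - 7 - 1 - 3, with 7 edges.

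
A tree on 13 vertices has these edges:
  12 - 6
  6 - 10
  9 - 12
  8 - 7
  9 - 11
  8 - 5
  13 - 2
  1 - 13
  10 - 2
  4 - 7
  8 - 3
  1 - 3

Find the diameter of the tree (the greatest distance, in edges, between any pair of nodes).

Starting from 4, a farthest node is 11 at distance 11.
One longest path: 4-7-8-3-1-13-2-10-6-12-9-11.
So the diameter is 11.

11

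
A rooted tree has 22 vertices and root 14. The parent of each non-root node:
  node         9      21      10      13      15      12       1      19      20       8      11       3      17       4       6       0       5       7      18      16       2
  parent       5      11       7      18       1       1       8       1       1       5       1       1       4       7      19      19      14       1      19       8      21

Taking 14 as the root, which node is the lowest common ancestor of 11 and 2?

11's ancestor chain is 11, 1, 8, 5, 14 and 2's is 2, 21, 11, 1, 8, 5, 14; they first meet at 11.

11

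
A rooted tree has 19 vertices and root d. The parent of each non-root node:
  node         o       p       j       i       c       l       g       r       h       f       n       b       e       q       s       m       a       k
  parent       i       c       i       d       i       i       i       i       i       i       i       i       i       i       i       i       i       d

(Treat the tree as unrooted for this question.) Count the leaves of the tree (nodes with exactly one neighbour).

16

Exactly 16 nodes have a single neighbour: a, b, e, f, g, h, j, k, l, m, n, o, p, q, r, s.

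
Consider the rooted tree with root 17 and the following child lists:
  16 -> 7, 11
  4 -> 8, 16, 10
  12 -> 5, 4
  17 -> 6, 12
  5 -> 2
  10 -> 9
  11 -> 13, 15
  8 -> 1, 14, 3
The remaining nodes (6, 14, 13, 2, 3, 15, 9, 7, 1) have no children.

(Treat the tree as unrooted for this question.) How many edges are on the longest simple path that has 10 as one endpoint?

4

Distances from 10 peak at 4, attained at 2 (15, 13, 6 also at distance 4).
10-4-12-5-2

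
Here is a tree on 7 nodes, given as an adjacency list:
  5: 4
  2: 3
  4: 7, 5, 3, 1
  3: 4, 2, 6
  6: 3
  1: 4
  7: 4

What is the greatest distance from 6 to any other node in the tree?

The node farthest from 6 is 1 (5, 7 also at distance 3), via 6–3–4–1 — 3 edges.

3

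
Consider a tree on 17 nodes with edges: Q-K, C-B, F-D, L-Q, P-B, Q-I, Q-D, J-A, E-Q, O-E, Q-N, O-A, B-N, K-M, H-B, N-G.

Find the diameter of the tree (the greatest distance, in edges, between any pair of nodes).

7

Starting from J, a farthest node is C at distance 7.
One longest path: J-A-O-E-Q-N-B-C.
So the diameter is 7.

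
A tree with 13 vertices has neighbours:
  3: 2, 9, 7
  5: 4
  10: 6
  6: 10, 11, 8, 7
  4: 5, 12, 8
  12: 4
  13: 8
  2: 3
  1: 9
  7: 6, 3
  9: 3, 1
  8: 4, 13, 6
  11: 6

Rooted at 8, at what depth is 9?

4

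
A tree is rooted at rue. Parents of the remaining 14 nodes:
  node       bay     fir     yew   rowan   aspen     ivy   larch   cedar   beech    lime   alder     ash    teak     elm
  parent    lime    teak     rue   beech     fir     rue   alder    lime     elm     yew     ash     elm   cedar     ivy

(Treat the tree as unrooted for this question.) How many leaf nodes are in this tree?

4

Exactly 4 nodes have a single neighbour: aspen, bay, larch, rowan.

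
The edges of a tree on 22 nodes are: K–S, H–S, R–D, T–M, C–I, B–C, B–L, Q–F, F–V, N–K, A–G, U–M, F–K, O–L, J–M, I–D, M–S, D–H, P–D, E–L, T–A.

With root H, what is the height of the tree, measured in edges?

The longest root-to-leaf path is H-D-I-C-B-L-E (6 edges).

6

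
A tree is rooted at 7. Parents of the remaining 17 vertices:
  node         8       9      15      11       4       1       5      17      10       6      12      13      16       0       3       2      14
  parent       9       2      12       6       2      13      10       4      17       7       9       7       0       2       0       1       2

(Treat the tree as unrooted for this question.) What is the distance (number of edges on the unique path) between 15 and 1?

Walking from 15: 15–12–9–2–1. Length 4.

4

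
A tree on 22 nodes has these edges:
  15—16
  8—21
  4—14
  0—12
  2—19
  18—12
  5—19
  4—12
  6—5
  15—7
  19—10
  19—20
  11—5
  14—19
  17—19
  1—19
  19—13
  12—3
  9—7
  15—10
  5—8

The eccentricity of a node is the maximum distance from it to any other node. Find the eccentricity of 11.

Distances from 11 peak at 6, attained at 3 (9, 0, 18 also at distance 6).
11-5-19-14-4-12-3

6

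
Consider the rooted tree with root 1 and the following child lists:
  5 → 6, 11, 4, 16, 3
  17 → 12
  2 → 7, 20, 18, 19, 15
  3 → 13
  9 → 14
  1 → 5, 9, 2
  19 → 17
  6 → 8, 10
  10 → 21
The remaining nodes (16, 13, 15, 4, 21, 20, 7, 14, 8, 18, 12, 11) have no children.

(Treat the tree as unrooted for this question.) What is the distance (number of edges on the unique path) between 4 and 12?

The path is 4–5–1–2–19–17–12, which has 6 edges.

6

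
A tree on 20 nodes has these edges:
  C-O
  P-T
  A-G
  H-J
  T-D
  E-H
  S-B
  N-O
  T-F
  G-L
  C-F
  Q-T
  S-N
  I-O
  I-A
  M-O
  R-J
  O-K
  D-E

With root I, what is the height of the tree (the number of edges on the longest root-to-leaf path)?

R sits deepest: I → O → C → F → T → D → E → H → J → R — 9 edges from the root.

9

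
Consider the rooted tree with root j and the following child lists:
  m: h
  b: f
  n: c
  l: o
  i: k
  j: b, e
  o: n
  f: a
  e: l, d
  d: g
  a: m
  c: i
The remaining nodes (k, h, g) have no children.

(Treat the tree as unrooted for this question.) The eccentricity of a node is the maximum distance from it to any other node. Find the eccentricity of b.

The node farthest from b is k, via b-j-e-l-o-n-c-i-k — 8 edges.

8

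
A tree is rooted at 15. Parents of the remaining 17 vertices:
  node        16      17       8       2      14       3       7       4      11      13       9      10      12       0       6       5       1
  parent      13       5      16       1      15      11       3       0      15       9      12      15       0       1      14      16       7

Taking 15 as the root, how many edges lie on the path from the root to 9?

7

Climbing from 9 to the root: 9 – 12 – 0 – 1 – 7 – 3 – 11 – 15. That's 7 steps.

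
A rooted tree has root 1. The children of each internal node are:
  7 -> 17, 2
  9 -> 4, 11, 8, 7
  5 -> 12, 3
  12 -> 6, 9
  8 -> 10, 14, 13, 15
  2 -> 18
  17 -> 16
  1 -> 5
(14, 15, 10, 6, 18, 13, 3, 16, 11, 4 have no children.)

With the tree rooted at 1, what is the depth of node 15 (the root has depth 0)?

5

1 – 5 – 12 – 9 – 8 – 15 — 5 edges.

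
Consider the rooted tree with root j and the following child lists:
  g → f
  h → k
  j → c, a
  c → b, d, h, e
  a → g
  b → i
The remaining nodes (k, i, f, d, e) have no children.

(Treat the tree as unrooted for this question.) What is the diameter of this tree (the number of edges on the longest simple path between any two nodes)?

A longest path is f – g – a – j – c – b – i, with 6 edges.

6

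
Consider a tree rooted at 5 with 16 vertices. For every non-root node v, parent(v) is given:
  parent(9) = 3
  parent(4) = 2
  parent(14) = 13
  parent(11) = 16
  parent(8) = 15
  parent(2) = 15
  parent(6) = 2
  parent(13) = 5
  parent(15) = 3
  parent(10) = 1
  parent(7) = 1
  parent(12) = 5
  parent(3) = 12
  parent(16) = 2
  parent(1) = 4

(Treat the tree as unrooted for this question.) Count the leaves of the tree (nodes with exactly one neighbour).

7

Degree-1 nodes: 6, 7, 8, 9, 10, 11, 14 — 7 of them.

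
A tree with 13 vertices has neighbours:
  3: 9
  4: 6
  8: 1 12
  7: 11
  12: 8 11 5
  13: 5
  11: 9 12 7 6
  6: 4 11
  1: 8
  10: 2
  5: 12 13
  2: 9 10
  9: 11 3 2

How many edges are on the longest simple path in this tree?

Starting from 13, a farthest node is 10 at distance 6.
One longest path: 13–5–12–11–9–2–10.
So the diameter is 6.

6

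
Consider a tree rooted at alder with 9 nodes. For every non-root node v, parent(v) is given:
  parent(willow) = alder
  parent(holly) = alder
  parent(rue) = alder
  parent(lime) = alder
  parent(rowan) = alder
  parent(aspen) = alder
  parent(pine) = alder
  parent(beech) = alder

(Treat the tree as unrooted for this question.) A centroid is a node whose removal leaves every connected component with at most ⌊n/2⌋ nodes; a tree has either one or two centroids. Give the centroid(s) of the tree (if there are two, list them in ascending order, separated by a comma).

Removing alder splits the tree into components of sizes 1, 1, 1, 1, 1, 1, 1, 1; the largest is 1 ≤ ⌊9/2⌋ = 4.
Every other node leaves some component of size > 4, so the centroid is unique.

alder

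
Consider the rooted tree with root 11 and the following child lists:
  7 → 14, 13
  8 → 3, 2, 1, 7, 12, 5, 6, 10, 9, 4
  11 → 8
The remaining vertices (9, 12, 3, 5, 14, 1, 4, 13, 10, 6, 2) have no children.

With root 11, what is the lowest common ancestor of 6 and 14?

Path 6→root: 6 8 11; path 14→root: 14 7 8 11.
First common node: 8.

8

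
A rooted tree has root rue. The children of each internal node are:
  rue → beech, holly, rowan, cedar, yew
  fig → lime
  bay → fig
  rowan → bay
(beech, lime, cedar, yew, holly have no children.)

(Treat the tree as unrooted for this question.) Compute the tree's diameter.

5

Starting from lime, a farthest node is holly at distance 5.
One longest path: lime - fig - bay - rowan - rue - holly.
So the diameter is 5.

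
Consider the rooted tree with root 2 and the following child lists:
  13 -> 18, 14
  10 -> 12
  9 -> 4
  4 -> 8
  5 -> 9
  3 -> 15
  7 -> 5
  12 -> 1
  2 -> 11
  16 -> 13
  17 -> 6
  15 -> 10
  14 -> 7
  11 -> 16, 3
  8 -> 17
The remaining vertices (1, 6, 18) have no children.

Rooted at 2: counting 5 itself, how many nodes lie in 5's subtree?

The subtree rooted at 5 contains: 5, 9, 4, 8, 17, 6 — 6 nodes.

6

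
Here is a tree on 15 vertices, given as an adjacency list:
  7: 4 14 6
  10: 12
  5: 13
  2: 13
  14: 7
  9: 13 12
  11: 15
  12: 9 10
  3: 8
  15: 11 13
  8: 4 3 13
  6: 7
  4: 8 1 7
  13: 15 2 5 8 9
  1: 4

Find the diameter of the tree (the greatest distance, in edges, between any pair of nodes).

7

BFS from 10 reaches 6 last, at distance 7; BFS from 6 confirms no node is farther.
Path: 10–12–9–13–8–4–7–6.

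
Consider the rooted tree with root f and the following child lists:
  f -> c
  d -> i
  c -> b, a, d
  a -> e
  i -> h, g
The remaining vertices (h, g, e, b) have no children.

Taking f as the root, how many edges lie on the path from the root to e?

3

Path from f to e: f → c → a → e, which has 3 edges.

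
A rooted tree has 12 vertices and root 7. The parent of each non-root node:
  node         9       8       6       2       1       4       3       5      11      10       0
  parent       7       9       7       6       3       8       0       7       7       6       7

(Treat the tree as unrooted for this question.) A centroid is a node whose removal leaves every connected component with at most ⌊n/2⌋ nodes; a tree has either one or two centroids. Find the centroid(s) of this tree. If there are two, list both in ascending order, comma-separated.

7

Removing 7 splits the tree into components of sizes 3, 3, 3, 1, 1; the largest is 3 ≤ ⌊12/2⌋ = 6.
Every other node leaves some component of size > 6, so the centroid is unique.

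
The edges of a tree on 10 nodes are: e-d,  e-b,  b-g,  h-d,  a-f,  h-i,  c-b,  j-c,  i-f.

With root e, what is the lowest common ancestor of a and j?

e

Ancestors of a (toward the root): a, f, i, h, d, e.
Ancestors of j: j, c, b, e.
The deepest node appearing in both lists is e.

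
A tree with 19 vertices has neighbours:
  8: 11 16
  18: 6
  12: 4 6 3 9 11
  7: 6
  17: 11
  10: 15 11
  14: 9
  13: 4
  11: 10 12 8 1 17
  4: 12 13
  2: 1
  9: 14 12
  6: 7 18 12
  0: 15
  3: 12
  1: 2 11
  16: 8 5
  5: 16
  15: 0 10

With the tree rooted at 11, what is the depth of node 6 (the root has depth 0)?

11–12–6 — 2 edges.

2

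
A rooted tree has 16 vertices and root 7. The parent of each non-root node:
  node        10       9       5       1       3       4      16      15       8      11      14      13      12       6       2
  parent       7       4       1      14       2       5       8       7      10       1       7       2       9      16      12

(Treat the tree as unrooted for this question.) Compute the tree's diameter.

12

Starting from 6, a farthest node is 3 at distance 12.
One longest path: 6 - 16 - 8 - 10 - 7 - 14 - 1 - 5 - 4 - 9 - 12 - 2 - 3.
So the diameter is 12.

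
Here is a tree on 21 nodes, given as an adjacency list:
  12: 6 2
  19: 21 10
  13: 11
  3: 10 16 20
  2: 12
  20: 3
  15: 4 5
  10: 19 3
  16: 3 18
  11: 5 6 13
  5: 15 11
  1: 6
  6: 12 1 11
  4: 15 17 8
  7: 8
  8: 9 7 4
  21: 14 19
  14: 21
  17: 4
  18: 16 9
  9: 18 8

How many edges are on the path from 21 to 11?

Walking from 21: 21 - 19 - 10 - 3 - 16 - 18 - 9 - 8 - 4 - 15 - 5 - 11. Length 11.

11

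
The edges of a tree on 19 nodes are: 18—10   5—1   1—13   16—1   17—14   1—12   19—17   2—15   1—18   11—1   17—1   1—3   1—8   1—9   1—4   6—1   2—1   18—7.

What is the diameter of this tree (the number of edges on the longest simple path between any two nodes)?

4

BFS from 7 reaches 19 last, at distance 4; BFS from 19 confirms no node is farther.
Path: 7 - 18 - 1 - 17 - 19.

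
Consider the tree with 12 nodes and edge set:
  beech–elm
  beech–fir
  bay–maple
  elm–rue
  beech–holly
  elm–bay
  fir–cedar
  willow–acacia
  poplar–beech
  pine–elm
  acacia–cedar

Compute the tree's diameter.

7

BFS from willow reaches maple last, at distance 7; BFS from maple confirms no node is farther.
Path: willow–acacia–cedar–fir–beech–elm–bay–maple.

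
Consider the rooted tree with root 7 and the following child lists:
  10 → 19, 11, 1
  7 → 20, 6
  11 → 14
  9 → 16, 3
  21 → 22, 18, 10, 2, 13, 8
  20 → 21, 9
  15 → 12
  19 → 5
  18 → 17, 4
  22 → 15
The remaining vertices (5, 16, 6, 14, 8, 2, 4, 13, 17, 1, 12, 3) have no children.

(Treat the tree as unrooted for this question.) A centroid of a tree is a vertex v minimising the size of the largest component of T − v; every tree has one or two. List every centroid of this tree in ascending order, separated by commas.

21

Delete 21: the remaining components have sizes 6, 6, 3, 3, 1, 1, 1. Max 6 ≤ 11, so 21 is a centroid.
Every other node leaves some component of size > 11, so the centroid is unique.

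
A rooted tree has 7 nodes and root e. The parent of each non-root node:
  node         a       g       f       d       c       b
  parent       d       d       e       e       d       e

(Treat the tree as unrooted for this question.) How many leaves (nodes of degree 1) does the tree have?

Exactly 5 nodes have a single neighbour: a, b, c, f, g.

5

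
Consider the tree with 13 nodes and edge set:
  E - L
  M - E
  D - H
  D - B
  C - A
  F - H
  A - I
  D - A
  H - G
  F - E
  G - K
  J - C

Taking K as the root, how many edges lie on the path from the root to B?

4

Climbing from B to the root: B–D–H–G–K. That's 4 steps.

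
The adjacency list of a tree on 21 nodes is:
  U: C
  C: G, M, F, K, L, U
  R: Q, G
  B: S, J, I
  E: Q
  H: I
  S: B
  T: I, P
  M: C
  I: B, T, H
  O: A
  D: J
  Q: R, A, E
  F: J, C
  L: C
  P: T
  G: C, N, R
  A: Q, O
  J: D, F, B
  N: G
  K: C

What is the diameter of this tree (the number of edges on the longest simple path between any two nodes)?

11

Starting from P, a farthest node is O at distance 11.
One longest path: P - T - I - B - J - F - C - G - R - Q - A - O.
So the diameter is 11.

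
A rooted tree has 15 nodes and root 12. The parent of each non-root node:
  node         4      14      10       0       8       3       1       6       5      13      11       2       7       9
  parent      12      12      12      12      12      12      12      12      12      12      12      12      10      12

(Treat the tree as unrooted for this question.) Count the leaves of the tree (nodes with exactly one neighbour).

Degree-1 nodes: 0, 1, 2, 3, 4, 5, 6, 7, 8, 9, 11, 13, 14 — 13 of them.

13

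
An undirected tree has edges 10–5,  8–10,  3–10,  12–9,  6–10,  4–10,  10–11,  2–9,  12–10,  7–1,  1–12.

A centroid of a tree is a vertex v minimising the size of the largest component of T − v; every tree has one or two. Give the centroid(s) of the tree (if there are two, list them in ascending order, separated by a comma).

10

Delete 10: the remaining components have sizes 5, 1, 1, 1, 1, 1, 1. Max 5 ≤ 6, so 10 is a centroid.
Every other node leaves some component of size > 6, so the centroid is unique.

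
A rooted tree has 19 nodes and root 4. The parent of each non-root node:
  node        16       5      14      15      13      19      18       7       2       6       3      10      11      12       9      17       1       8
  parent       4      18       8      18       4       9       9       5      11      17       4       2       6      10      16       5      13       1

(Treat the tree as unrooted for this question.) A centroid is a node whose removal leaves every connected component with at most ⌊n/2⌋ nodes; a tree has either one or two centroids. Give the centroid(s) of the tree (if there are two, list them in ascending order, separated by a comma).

18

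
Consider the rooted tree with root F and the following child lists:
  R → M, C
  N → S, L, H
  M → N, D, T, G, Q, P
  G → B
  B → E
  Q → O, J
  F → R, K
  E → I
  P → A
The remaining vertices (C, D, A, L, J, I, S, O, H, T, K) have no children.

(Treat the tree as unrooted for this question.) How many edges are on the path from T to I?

5

Walking from T: T – M – G – B – E – I. Length 5.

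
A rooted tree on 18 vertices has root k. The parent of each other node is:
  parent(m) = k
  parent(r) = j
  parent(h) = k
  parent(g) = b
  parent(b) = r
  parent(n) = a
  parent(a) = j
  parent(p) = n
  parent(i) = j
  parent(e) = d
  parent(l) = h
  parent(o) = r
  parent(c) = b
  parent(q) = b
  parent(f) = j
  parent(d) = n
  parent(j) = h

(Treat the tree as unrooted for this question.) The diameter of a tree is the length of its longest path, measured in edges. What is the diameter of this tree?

7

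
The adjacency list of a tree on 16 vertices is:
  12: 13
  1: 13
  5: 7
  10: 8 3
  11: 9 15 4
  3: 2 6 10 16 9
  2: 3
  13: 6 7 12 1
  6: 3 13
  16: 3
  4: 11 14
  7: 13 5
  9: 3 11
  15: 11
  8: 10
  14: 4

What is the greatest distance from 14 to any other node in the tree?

A farthest node from 14 is 5.
The path 14 – 4 – 11 – 9 – 3 – 6 – 13 – 7 – 5 has 8 edges.

8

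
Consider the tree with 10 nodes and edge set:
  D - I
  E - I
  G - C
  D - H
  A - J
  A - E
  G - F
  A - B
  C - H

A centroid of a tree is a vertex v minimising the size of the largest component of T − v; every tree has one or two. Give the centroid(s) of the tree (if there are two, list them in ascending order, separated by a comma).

D, I

Delete D: the remaining components have sizes 5, 4. Max 5 ≤ 5, so D is a centroid.
I is adjacent to D and is also a centroid (the largest component after removing it is likewise 5).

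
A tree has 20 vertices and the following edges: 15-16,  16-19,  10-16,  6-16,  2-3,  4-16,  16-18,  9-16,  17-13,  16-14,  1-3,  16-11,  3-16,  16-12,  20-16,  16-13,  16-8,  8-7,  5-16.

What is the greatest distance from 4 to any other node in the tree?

3

The node farthest from 4 is 17 (2, 1, 7 also at distance 3), via 4 – 16 – 13 – 17 — 3 edges.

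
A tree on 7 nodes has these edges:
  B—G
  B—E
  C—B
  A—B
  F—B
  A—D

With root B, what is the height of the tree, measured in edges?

2

A deepest node is D, reached by B → A → D.
That path has 2 edges, so the height is 2.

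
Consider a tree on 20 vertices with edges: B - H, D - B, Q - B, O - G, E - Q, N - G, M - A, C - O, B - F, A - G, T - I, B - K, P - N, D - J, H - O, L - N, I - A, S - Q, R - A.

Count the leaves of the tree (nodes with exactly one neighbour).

The leaves are C, E, F, J, K, L, M, P, R, S, T.
That is 11 leaves.

11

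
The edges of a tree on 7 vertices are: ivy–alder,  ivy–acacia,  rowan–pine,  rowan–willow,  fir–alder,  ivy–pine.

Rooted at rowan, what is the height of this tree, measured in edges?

4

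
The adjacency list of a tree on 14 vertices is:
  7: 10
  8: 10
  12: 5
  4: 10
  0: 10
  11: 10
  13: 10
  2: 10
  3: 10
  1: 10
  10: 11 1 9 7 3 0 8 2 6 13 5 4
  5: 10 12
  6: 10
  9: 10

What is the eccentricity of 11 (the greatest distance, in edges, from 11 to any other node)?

3

Distances from 11 peak at 3, attained at 12.
11 – 10 – 5 – 12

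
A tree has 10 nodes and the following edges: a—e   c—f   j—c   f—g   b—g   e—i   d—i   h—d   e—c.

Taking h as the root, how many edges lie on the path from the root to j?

5

Path from h to j: h – d – i – e – c – j, which has 5 edges.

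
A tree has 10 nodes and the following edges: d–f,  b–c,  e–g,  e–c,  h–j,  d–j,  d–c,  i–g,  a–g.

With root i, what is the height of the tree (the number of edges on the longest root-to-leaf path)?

h sits deepest: i-g-e-c-d-j-h — 6 edges from the root.

6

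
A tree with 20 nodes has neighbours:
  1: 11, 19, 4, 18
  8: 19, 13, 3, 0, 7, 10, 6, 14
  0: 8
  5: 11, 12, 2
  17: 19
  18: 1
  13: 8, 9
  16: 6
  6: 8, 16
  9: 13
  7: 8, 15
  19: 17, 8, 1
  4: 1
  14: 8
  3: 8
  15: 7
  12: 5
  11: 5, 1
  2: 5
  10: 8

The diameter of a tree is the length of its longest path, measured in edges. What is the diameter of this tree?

Starting from 2, a farthest node is 9 at distance 7.
One longest path: 2 – 5 – 11 – 1 – 19 – 8 – 13 – 9.
So the diameter is 7.

7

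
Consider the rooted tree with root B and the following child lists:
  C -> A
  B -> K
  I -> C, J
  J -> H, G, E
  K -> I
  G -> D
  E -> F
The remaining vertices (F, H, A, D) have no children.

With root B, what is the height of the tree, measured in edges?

5

D sits deepest: B-K-I-J-G-D — 5 edges from the root.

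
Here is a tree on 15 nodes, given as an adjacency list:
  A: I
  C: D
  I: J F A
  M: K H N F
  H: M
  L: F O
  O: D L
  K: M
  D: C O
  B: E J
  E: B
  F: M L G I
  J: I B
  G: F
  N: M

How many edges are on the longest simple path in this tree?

8

A longest path is E - B - J - I - F - L - O - D - C, with 8 edges.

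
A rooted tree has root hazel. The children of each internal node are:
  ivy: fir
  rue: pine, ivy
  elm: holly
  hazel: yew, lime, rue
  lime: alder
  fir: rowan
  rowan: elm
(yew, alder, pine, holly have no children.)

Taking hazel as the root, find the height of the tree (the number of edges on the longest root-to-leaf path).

6

A deepest node is holly, reached by hazel–rue–ivy–fir–rowan–elm–holly.
That path has 6 edges, so the height is 6.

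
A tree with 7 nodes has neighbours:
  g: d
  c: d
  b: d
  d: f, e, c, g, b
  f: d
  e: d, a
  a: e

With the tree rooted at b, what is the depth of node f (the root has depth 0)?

2

Climbing from f to the root: f–d–b. That's 2 steps.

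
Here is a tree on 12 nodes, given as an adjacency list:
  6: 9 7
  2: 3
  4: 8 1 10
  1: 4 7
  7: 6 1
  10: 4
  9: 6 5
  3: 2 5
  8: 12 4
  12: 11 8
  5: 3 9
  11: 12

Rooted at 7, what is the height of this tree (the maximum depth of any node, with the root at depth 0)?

The longest root-to-leaf path is 7 → 1 → 4 → 8 → 12 → 11 (5 edges).

5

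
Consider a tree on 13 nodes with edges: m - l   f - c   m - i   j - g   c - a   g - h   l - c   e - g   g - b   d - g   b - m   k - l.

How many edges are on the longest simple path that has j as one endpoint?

A farthest node from j is f (a also at distance 6).
The path j-g-b-m-l-c-f has 6 edges.

6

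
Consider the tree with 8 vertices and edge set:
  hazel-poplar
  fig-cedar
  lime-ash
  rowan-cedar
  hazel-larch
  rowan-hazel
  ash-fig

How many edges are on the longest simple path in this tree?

6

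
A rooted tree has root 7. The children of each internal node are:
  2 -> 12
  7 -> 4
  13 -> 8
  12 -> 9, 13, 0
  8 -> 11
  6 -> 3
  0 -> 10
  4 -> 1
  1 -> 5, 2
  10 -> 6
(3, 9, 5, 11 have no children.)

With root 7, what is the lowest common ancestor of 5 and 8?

1

Path 5→root: 5 1 4 7; path 8→root: 8 13 12 2 1 4 7.
First common node: 1.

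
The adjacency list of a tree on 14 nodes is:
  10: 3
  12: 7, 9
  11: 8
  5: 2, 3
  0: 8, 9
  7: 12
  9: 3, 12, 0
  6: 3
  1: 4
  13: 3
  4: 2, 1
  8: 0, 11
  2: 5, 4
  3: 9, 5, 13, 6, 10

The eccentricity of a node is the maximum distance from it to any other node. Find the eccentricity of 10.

Distances from 10 peak at 5, attained at 1 (11 also at distance 5).
10–3–5–2–4–1

5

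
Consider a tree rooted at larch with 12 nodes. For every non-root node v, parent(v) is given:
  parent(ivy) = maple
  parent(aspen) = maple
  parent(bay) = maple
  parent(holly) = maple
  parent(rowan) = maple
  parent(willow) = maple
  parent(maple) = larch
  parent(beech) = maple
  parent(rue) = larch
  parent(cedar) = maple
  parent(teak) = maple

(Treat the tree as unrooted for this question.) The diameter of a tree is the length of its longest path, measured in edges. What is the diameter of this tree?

3

Starting from rue, a farthest node is bay at distance 3.
One longest path: rue–larch–maple–bay.
So the diameter is 3.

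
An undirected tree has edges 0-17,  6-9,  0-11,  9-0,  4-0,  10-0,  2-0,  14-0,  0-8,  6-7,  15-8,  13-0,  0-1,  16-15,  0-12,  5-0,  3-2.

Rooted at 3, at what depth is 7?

Path from 3 to 7: 3 → 2 → 0 → 9 → 6 → 7, which has 5 edges.

5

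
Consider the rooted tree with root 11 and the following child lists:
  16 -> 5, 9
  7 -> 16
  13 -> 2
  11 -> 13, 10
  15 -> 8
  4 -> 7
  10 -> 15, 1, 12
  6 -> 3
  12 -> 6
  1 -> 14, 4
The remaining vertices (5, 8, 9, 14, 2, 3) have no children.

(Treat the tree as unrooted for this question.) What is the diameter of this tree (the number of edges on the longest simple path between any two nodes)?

A longest path is 9–16–7–4–1–10–11–13–2, with 8 edges.

8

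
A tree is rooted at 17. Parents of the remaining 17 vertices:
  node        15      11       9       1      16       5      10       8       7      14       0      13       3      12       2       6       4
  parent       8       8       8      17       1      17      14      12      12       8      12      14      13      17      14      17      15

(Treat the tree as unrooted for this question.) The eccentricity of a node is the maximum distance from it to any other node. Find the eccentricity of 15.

Distances from 15 peak at 5, attained at 16.
15-8-12-17-1-16

5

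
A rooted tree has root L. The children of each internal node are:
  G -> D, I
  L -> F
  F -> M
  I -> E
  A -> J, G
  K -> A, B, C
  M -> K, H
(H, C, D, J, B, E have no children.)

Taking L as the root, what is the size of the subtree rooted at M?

11

The subtree rooted at M contains: M, K, H, A, C, B, G, J, D, I, E — 11 nodes.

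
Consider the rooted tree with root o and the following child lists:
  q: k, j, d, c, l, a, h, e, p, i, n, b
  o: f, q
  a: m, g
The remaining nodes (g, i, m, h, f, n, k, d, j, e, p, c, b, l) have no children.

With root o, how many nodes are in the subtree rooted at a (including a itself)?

3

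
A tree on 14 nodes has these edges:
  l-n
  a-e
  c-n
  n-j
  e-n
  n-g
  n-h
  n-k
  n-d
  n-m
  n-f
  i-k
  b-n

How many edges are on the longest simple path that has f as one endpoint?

3

Distances from f peak at 3, attained at a (i also at distance 3).
f – n – e – a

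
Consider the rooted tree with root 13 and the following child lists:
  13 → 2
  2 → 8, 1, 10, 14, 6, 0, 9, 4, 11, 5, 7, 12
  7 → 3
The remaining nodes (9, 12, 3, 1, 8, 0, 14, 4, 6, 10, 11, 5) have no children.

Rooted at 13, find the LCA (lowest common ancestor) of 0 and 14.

2

0's ancestor chain is 0, 2, 13 and 14's is 14, 2, 13; they first meet at 2.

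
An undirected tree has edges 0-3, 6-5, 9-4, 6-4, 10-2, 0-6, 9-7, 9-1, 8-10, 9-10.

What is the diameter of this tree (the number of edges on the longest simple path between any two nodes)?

Starting from 8, a farthest node is 3 at distance 6.
One longest path: 8 – 10 – 9 – 4 – 6 – 0 – 3.
So the diameter is 6.

6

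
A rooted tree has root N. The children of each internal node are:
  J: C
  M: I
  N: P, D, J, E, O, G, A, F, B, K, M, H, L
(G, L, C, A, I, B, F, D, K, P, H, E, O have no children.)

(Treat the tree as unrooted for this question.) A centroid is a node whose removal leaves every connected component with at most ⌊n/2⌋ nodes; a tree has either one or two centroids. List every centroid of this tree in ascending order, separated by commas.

N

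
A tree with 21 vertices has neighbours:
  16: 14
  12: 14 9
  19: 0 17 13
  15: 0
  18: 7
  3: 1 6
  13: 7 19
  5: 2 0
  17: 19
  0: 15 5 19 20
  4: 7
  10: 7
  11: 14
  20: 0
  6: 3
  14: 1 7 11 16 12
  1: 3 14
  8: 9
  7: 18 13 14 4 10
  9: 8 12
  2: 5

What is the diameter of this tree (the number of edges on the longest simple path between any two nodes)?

9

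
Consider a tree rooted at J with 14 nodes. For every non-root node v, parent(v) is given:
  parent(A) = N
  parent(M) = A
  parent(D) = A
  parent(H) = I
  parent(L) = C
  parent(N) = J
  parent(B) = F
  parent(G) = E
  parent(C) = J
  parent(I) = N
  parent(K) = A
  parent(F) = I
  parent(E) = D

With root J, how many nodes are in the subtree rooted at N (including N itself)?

11

Descendants of N (including itself): N, I, A, F, H, D, M, K, B, E, G. That's 11.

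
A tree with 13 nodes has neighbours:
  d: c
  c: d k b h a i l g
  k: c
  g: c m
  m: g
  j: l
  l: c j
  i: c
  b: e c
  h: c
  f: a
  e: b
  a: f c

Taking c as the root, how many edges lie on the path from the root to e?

c → b → e — 2 edges.

2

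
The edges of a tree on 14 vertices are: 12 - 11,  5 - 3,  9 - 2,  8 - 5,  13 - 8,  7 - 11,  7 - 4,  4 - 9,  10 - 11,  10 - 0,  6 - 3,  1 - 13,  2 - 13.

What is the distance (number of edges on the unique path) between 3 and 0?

Walking from 3: 3–5–8–13–2–9–4–7–11–10–0. Length 10.

10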